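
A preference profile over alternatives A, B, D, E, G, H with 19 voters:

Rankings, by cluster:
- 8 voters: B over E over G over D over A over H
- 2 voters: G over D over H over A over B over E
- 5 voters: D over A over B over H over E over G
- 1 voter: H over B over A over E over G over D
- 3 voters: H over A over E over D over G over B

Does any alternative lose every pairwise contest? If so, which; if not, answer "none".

none

Pairwise majorities:
A vs B: A wins 10–9.
A vs D: A is ranked higher on 1+3 = 4 ballots, D on 15. D wins 15–4.
A vs E: A, 11–8.
A vs G: A is ranked higher on 5+1+3 = 9 ballots, G on 10. G wins 10–9.
A vs H: 8+5 = 13 for A, 6 for H — A by 13–6.
B vs D: B preferred on 8+1 = 9 ballots; D wins 10–9.
B vs E: 8+2+5+1 = 16 for B, 3 for E — B by 16–3.
B vs G: 14 to 5, B.
B vs H: 13 to 6, B.
D vs E: 2+5 = 7 for D, 12 for E — E by 12–7.
D vs G: G wins 11–8.
D vs H: D wins 15–4.
E vs G: E wins 17–2.
E vs H: H, 11–8.
G vs H: 10 to 9, G.
Each alternative has at least one pairwise win (A beats B; B beats E; D beats A; E beats D; G beats A; H beats E) — no Condorcet loser.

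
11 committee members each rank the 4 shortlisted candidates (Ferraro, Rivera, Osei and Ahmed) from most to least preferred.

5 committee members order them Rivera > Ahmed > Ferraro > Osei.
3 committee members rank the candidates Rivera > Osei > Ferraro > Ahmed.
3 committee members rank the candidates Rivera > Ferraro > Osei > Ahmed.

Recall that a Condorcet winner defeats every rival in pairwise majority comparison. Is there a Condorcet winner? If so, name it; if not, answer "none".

Pairwise majorities:
Ferraro vs Rivera: Ferraro is ranked higher on 0 ballots, Rivera on 11. Rivera wins 11–0.
Ferraro vs Osei: Ferraro preferred on 5+3 = 8 ballots; Ferraro wins 8–3.
Ferraro vs Ahmed: Ferraro preferred on 3+3 = 6 ballots; Ferraro wins 6–5.
Rivera vs Osei: 5+3+3 = 11 for Rivera, 0 for Osei — Rivera by 11–0.
Rivera vs Ahmed: Rivera wins 11–0.
Osei vs Ahmed: 3+3 = 6 for Osei, 5 for Ahmed — Osei by 6–5.
Rivera defeats every rival head-to-head and is the Condorcet winner.

Rivera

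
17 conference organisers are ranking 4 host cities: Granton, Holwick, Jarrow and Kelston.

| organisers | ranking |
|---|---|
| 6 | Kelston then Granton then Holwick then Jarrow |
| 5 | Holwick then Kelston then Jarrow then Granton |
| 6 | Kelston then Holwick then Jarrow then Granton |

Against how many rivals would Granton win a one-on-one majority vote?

Granton against each rival (17 organisers):
Granton–Holwick: Holwick 11–6.
Granton vs Jarrow: 6 to 11, Jarrow.
Granton vs Kelston: Kelston wins 17–0.
Granton beats no one; loses to Holwick, Jarrow, Kelston — 0 pairwise wins.

0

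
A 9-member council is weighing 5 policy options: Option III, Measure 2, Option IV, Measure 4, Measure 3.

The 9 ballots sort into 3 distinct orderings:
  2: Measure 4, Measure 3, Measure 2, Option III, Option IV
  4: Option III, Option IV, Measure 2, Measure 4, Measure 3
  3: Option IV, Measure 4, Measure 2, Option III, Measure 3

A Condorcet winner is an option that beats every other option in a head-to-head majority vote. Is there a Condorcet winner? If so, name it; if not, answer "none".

Pairwise majorities:
Option III vs Measure 2: Measure 2, 5–4.
Option III vs Option IV: Option III wins 6–3.
Option III vs Measure 4: Option III preferred on 4 ballots; Measure 4 wins 5–4.
Option III vs Measure 3: 4+3 = 7 for Option III, 2 for Measure 3 — Option III by 7–2.
Measure 2 vs Option IV: 2 for Measure 2, 7 for Option IV — Option IV by 7–2.
Measure 2 vs Measure 4: 4 to 5, Measure 4.
Measure 2–Measure 3: Measure 2 7–2.
Option IV vs Measure 4: Option IV, 7–2.
Option IV vs Measure 3: Option IV, 7–2.
Measure 4 vs Measure 3: 9 to 0, Measure 4.
Every option loses at least once (Option III loses to Measure 2; Measure 2 loses to Option IV; Option IV loses to Option III; Measure 4 loses to Option IV; Measure 3 loses to Option III). The majority relation contains the cycle Option III → Option IV → Measure 2 → Option III, so there is no Condorcet winner.

none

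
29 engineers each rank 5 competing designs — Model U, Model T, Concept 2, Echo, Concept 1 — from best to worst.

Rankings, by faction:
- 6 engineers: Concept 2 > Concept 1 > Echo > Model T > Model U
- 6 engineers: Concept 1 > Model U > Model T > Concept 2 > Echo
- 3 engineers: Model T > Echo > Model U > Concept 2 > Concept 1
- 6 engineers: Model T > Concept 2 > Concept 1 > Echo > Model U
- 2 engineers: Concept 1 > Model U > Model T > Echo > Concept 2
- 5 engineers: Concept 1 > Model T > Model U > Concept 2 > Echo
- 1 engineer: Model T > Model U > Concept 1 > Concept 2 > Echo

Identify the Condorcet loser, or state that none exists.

Pairwise majorities:
Model U–Model T: Model T 21–8.
Model U–Concept 2: Model U 17–12.
Model U vs Echo: Model U is ranked higher on 6+2+5+1 = 14 ballots, Echo on 15. Echo wins 15–14.
Model U vs Concept 1: 3+1 = 4 for Model U, 25 for Concept 1 — Concept 1 by 25–4.
Model T vs Concept 2: Model T, 23–6.
Model T–Echo: Model T 23–6.
Model T vs Concept 1: Concept 1 wins 19–10.
Concept 2–Echo: Concept 2 24–5.
Concept 2–Concept 1: Concept 2 15–14.
Echo vs Concept 1: 3 to 26, Concept 1.
No design is winless: Model U beats Concept 2; Model T beats Model U; Concept 2 beats Echo; Echo beats Model U; Concept 1 beats Model U. There is no Condorcet loser.

none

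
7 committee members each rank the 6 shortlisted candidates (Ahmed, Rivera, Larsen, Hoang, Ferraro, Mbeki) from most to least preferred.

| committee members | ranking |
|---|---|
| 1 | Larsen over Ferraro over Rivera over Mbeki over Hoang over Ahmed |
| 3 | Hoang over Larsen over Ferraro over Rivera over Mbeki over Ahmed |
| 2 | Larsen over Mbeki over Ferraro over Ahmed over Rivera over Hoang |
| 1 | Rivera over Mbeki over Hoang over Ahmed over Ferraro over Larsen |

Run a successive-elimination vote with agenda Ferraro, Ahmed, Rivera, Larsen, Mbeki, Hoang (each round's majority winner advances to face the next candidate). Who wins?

Hoang

Round 1: Ferraro vs Ahmed — 6–1, Ferraro advances.
Round 2: Ferraro vs Rivera — 6–1, Ferraro advances.
Round 3: Ferraro vs Larsen — 1–6, Larsen advances.
Round 4: Larsen vs Mbeki — 6–1, Larsen advances.
Round 5: Larsen vs Hoang — 3–4, Hoang advances.
Hoang survives the agenda.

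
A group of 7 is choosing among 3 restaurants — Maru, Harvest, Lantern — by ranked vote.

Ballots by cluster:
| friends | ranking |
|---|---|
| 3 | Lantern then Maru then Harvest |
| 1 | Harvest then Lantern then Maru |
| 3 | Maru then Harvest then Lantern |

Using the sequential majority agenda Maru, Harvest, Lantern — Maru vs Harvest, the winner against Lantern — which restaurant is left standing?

Round 1: Maru vs Harvest — 6–1, Maru advances.
Round 2: Maru vs Lantern — 3–4, Lantern advances.
The agenda winner is Lantern.

Lantern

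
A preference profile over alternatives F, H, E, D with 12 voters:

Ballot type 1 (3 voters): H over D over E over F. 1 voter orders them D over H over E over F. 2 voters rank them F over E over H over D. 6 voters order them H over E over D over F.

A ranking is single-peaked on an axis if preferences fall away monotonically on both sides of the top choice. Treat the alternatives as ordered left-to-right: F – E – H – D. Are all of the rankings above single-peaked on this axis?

Axis positions: F=1, E=2, H=3, D=4.
Ballot type 1 (peak H at position 3): ranking walks positions 3-4-2-1, expanding outward from the peak — single-peaked.
Ballot type 2 (peak D at position 4): ranking walks positions 4-3-2-1, expanding outward from the peak — single-peaked.
Ballot type 3 (peak F at position 1): ranking walks positions 1-2-3-4, expanding outward from the peak — single-peaked.
Ballot type 4 (peak H at position 3): ranking walks positions 3-2-4-1, expanding outward from the peak — single-peaked.
Every ranking is single-peaked on this axis.

yes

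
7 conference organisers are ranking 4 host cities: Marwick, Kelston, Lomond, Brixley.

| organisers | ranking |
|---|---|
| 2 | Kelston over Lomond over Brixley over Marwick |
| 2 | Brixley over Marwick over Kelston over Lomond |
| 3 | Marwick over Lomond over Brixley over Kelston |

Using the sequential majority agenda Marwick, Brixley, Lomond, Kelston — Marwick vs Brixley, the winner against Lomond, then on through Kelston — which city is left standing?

Kelston

Round 1: Marwick vs Brixley — 3–4, Brixley advances.
Round 2: Brixley vs Lomond — 2–5, Lomond advances.
Round 3: Lomond vs Kelston — 3–4, Kelston advances.
The agenda winner is Kelston.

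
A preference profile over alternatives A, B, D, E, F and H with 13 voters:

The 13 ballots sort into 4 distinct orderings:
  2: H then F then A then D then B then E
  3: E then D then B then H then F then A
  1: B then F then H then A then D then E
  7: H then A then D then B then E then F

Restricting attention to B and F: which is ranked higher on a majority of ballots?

Ballots ranking B above F: 3 + 1 + 7 = 11.
Ballots ranking F above B: 13 − 11 = 2.
B wins the head-to-head 11–2.

B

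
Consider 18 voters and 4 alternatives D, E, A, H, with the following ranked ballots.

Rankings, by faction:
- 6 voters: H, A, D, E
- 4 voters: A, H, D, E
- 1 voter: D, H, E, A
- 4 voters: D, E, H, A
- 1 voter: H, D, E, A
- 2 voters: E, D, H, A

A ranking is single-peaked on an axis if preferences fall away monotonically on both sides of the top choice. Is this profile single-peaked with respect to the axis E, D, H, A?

Axis positions: E=1, D=2, H=3, A=4.
Faction 1 (peak H at position 3): ranking walks positions 3-4-2-1, expanding outward from the peak — single-peaked.
Faction 2 (peak A at position 4): ranking walks positions 4-3-2-1, expanding outward from the peak — single-peaked.
Faction 3 (peak D at position 2): ranking walks positions 2-3-1-4, expanding outward from the peak — single-peaked.
Faction 4 (peak D at position 2): ranking walks positions 2-1-3-4, expanding outward from the peak — single-peaked.
Faction 5 (peak H at position 3): ranking walks positions 3-2-1-4, expanding outward from the peak — single-peaked.
Faction 6 (peak E at position 1): ranking walks positions 1-2-3-4, expanding outward from the peak — single-peaked.
Every ranking is single-peaked on this axis.

yes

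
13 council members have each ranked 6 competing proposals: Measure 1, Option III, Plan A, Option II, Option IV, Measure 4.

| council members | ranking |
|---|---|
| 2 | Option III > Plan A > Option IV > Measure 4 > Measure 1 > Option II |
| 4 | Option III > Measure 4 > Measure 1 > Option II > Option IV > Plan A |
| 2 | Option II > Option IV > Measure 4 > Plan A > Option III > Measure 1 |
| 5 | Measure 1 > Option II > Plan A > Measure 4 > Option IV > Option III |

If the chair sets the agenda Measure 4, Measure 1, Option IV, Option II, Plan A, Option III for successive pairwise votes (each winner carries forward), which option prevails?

Option II

Round 1: Measure 4 vs Measure 1 — 8–5, Measure 4 advances.
Round 2: Measure 4 vs Option IV — 9–4, Measure 4 advances.
Round 3: Measure 4 vs Option II — 6–7, Option II advances.
Round 4: Option II vs Plan A — 11–2, Option II advances.
Round 5: Option II vs Option III — 7–6, Option II advances.
Option II survives the agenda.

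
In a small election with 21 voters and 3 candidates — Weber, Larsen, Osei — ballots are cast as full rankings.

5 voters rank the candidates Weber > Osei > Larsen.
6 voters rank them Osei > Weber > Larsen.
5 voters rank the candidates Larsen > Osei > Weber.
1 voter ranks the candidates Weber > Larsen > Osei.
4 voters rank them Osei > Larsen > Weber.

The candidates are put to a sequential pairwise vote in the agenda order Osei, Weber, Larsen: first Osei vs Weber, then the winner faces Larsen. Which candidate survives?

Osei

Round 1: Osei vs Weber — 15–6, Osei advances.
Round 2: Osei vs Larsen — 15–6, Osei advances.
Osei survives the agenda.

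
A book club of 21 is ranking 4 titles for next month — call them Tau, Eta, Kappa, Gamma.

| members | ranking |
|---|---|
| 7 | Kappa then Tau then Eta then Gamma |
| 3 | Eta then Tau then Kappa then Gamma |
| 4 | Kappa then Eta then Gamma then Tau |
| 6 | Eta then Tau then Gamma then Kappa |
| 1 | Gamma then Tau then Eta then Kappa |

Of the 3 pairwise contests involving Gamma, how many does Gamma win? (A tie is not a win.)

0

Gamma against each rival (21 members):
Gamma–Tau: Tau 16–5.
Gamma vs Eta: Gamma is ranked higher on 1 ballot, Eta on 20. Eta wins 20–1.
Gamma vs Kappa: 7 to 14, Kappa.
Gamma beats no one; loses to Tau, Eta, Kappa — 0 pairwise wins.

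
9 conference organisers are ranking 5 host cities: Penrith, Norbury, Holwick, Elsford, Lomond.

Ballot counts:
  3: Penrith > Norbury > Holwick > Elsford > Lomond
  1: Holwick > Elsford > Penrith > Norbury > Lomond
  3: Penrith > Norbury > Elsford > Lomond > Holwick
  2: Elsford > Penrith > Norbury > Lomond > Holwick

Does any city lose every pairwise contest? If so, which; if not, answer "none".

Holwick

Head-to-head results (9 organisers):
Penrith vs Norbury: Penrith, 9–0.
Penrith vs Holwick: 3+3+2 = 8 for Penrith, 1 for Holwick — Penrith by 8–1.
Penrith vs Elsford: Penrith, 6–3.
Penrith vs Lomond: Penrith is ranked higher on 3+1+3+2 = 9 ballots, Lomond on 0. Penrith wins 9–0.
Norbury vs Holwick: Norbury wins 8–1.
Norbury vs Elsford: 3+3 = 6 for Norbury, 3 for Elsford — Norbury by 6–3.
Norbury–Lomond: Norbury 9–0.
Holwick vs Elsford: Elsford wins 5–4.
Holwick vs Lomond: Lomond wins 5–4.
Elsford vs Lomond: Elsford is ranked higher on 3+1+3+2 = 9 ballots, Lomond on 0. Elsford wins 9–0.
Holwick loses to every other city — it is the Condorcet loser.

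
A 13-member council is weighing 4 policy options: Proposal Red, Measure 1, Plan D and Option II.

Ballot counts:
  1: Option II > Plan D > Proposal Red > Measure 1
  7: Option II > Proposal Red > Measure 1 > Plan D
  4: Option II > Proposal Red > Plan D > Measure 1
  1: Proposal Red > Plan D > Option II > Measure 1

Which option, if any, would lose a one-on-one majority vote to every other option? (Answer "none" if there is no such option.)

Plan D

Head-to-head results (13 council members):
Proposal Red vs Measure 1: Proposal Red preferred on 1+7+4+1 = 13 ballots; Proposal Red wins 13–0.
Proposal Red vs Plan D: Proposal Red is ranked higher on 7+4+1 = 12 ballots, Plan D on 1. Proposal Red wins 12–1.
Proposal Red vs Option II: Proposal Red preferred on 1 ballot; Option II wins 12–1.
Measure 1 vs Plan D: 7 to 6, Measure 1.
Measure 1 vs Option II: Option II wins 13–0.
Plan D vs Option II: Option II, 12–1.
Only Plan D has no wins; Plan D is the Condorcet loser.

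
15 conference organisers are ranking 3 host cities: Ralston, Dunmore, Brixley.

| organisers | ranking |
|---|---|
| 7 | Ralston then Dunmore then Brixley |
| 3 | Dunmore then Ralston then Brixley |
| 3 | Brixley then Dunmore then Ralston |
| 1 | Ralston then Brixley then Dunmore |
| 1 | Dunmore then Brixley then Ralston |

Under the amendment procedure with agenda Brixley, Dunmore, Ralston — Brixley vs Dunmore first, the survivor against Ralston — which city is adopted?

Round 1: Brixley vs Dunmore — 4–11, Dunmore advances.
Round 2: Dunmore vs Ralston — 7–8, Ralston advances.
Ralston survives the agenda.

Ralston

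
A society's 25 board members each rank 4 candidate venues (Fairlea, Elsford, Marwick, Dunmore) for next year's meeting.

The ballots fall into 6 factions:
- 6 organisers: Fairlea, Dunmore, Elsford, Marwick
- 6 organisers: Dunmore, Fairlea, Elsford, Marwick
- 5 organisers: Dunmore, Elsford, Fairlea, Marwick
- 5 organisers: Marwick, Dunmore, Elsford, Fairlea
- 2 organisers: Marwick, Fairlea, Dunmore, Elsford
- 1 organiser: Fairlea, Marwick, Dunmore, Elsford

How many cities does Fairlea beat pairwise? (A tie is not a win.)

2

Fairlea against each rival (25 organisers):
Fairlea vs Elsford: 6+6+2+1 = 15 for Fairlea, 10 for Elsford — Fairlea by 15–10.
Fairlea vs Marwick: 6+6+5+1 = 18 for Fairlea, 7 for Marwick — Fairlea by 18–7.
Fairlea vs Dunmore: Fairlea preferred on 6+2+1 = 9 ballots; Dunmore wins 16–9.
Fairlea beats Elsford, Marwick; loses to Dunmore — 2 pairwise wins.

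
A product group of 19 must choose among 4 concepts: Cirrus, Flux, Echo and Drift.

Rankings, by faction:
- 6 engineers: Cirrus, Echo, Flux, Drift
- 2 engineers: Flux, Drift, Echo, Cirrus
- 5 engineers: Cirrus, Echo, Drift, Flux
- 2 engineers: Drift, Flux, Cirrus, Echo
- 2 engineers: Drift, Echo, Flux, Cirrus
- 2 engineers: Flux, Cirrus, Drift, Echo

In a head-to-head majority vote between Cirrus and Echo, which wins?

Ballots ranking Cirrus above Echo: 6 + 5 + 2 + 2 = 15.
Ballots ranking Echo above Cirrus: 19 − 15 = 4.
Cirrus wins the head-to-head 15–4.

Cirrus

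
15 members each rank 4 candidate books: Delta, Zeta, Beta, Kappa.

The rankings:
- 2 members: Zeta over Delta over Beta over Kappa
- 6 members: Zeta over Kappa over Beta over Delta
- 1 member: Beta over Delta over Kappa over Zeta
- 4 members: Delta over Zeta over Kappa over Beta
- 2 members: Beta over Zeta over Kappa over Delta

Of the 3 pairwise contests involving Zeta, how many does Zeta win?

3

Zeta against each rival (15 members):
Zeta vs Delta: Zeta preferred on 2+6+2 = 10 ballots; Zeta wins 10–5.
Zeta vs Beta: 2+6+4 = 12 for Zeta, 3 for Beta — Zeta by 12–3.
Zeta–Kappa: Zeta 14–1.
Zeta beats Delta, Beta, Kappa — 3 pairwise wins.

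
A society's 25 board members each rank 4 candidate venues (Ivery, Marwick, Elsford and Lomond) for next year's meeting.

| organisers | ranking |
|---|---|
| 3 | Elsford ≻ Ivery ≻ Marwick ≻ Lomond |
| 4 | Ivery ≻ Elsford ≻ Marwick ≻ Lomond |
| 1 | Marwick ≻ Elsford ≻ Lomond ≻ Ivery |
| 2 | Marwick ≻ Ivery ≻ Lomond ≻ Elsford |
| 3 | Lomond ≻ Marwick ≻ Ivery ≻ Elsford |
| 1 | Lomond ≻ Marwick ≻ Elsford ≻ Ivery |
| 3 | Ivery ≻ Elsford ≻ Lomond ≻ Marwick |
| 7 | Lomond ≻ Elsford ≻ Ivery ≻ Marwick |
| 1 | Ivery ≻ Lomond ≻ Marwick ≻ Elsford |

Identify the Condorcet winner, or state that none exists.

Ivery

Pairwise majorities:
Ivery vs Marwick: Ivery preferred on 3+4+3+7+1 = 18 ballots; Ivery wins 18–7.
Ivery vs Elsford: Ivery, 13–12.
Ivery vs Lomond: Ivery, 13–12.
Marwick vs Elsford: Elsford, 17–8.
Marwick–Lomond: Lomond 15–10.
Elsford vs Lomond: 11 to 14, Lomond.
Ivery wins every pairwise contest, so Ivery is the Condorcet winner.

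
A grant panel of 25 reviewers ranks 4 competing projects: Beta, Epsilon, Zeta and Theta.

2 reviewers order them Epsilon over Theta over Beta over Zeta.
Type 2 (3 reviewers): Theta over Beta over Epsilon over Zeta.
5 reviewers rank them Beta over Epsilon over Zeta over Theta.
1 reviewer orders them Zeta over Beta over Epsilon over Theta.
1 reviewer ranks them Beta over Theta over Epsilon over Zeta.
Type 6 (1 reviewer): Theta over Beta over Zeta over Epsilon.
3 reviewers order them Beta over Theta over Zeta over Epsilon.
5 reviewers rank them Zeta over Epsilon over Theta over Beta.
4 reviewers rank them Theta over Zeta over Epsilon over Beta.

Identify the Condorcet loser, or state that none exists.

Pairwise majorities:
Beta vs Epsilon: Beta, 14–11.
Beta vs Zeta: Beta, 15–10.
Beta vs Theta: Theta, 15–10.
Epsilon vs Zeta: Zeta wins 14–11.
Epsilon vs Theta: 13 to 12, Epsilon.
Zeta vs Theta: Zeta is ranked higher on 5+1+5 = 11 ballots, Theta on 14. Theta wins 14–11.
Every project wins at least one matchup (Beta beats Epsilon; Epsilon beats Theta; Zeta beats Epsilon; Theta beats Beta), so there is no Condorcet loser.

none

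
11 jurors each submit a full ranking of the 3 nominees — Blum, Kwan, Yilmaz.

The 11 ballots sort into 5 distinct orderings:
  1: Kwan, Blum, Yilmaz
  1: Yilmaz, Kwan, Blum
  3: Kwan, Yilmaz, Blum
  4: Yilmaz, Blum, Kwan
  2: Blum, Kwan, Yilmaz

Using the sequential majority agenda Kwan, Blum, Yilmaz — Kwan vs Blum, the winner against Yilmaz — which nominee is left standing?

Round 1: Kwan vs Blum — 5–6, Blum advances.
Round 2: Blum vs Yilmaz — 3–8, Yilmaz advances.
Yilmaz survives the agenda.

Yilmaz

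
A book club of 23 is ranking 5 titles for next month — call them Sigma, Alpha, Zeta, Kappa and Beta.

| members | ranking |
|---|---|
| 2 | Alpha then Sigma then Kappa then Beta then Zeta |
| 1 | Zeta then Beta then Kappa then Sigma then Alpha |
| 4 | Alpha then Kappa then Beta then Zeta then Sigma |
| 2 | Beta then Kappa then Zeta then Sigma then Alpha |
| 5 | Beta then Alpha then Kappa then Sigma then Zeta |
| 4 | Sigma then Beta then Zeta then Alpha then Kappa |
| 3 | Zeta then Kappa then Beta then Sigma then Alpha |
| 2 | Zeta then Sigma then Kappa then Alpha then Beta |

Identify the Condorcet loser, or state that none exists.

none

Pairwise majorities:
Sigma vs Alpha: Sigma wins 12–11.
Sigma vs Zeta: 2+5+4 = 11 for Sigma, 12 for Zeta — Zeta by 12–11.
Sigma vs Kappa: 2+4+2 = 8 for Sigma, 15 for Kappa — Kappa by 15–8.
Sigma–Beta: Beta 15–8.
Alpha vs Zeta: 11 to 12, Zeta.
Alpha vs Kappa: Alpha is ranked higher on 2+4+5+4 = 15 ballots, Kappa on 8. Alpha wins 15–8.
Alpha vs Beta: 2+4+2 = 8 for Alpha, 15 for Beta — Beta by 15–8.
Zeta vs Kappa: Kappa wins 13–10.
Zeta vs Beta: Beta, 17–6.
Kappa vs Beta: 2+4+3+2 = 11 for Kappa, 12 for Beta — Beta by 12–11.
Each book has at least one pairwise win (Sigma beats Alpha; Alpha beats Kappa; Zeta beats Sigma; Kappa beats Sigma; Beta beats Sigma) — no Condorcet loser.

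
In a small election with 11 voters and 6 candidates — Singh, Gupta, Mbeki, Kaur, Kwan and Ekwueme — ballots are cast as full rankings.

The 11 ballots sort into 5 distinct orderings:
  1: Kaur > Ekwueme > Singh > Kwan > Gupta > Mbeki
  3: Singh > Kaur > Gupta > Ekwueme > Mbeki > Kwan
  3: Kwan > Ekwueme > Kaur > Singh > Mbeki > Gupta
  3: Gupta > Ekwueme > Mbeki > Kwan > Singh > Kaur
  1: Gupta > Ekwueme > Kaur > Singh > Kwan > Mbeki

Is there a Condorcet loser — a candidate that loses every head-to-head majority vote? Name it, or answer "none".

Pairwise majorities:
Singh vs Gupta: Singh, 7–4.
Singh vs Mbeki: Singh is ranked higher on 1+3+3+1 = 8 ballots, Mbeki on 3. Singh wins 8–3.
Singh vs Kaur: 3+3 = 6 for Singh, 5 for Kaur — Singh by 6–5.
Singh vs Kwan: 1+3+1 = 5 for Singh, 6 for Kwan — Kwan by 6–5.
Singh vs Ekwueme: Singh is ranked higher on 3 ballots, Ekwueme on 8. Ekwueme wins 8–3.
Gupta vs Mbeki: Gupta is ranked higher on 1+3+3+1 = 8 ballots, Mbeki on 3. Gupta wins 8–3.
Gupta vs Kaur: Kaur, 7–4.
Gupta–Kwan: Gupta 7–4.
Gupta vs Ekwueme: 7 to 4, Gupta.
Mbeki vs Kaur: Kaur wins 8–3.
Mbeki vs Kwan: 3+3 = 6 for Mbeki, 5 for Kwan — Mbeki by 6–5.
Mbeki vs Ekwueme: 0 for Mbeki, 11 for Ekwueme — Ekwueme by 11–0.
Kaur vs Kwan: 5 to 6, Kwan.
Kaur vs Ekwueme: Kaur preferred on 1+3 = 4 ballots; Ekwueme wins 7–4.
Kwan vs Ekwueme: Ekwueme, 8–3.
Each candidate has at least one pairwise win (Singh beats Gupta; Gupta beats Mbeki; Mbeki beats Kwan; Kaur beats Gupta; Kwan beats Singh; Ekwueme beats Singh) — no Condorcet loser.

none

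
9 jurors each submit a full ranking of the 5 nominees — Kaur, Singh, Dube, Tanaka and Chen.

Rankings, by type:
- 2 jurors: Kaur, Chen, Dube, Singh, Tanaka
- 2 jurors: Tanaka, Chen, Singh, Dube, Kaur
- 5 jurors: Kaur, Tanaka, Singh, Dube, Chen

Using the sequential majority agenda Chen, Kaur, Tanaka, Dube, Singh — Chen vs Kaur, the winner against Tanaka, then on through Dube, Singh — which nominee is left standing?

Round 1: Chen vs Kaur — 2–7, Kaur advances.
Round 2: Kaur vs Tanaka — 7–2, Kaur advances.
Round 3: Kaur vs Dube — 7–2, Kaur advances.
Round 4: Kaur vs Singh — 7–2, Kaur advances.
Kaur survives the agenda.

Kaur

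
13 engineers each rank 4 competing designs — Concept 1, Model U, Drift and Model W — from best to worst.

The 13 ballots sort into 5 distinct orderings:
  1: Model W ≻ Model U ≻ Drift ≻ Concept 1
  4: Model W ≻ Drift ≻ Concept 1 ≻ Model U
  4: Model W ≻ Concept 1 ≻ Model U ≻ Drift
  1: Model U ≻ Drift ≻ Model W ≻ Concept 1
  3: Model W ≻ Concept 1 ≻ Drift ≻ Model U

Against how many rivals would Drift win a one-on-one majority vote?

Drift against each rival (13 engineers):
Drift vs Concept 1: 1+4+1 = 6 for Drift, 7 for Concept 1 — Concept 1 by 7–6.
Drift vs Model U: Drift, 7–6.
Drift vs Model W: Model W wins 12–1.
Drift beats Model U; loses to Concept 1, Model W — 1 pairwise win.

1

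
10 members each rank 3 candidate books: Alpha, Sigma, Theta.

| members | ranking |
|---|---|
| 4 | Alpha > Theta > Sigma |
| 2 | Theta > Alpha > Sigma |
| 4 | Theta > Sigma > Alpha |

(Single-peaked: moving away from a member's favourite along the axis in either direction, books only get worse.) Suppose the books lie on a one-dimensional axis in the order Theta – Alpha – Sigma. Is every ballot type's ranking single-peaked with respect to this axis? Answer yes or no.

no

Axis positions: Theta=1, Alpha=2, Sigma=3.
Ballot type 1 (peak Alpha at position 2): ranking walks positions 2-1-3, expanding outward from the peak — single-peaked.
Ballot type 2 (peak Theta at position 1): ranking walks positions 1-2-3, expanding outward from the peak — single-peaked.
Ballot type 3: ranking walks positions 1-3-2; Sigma is ranked above Alpha even though Alpha lies between Sigma and the peak Theta on the axis — preferences dip and rise again. Not single-peaked.
Ballot type 3 violates single-peakedness, so the profile is not single-peaked on this axis.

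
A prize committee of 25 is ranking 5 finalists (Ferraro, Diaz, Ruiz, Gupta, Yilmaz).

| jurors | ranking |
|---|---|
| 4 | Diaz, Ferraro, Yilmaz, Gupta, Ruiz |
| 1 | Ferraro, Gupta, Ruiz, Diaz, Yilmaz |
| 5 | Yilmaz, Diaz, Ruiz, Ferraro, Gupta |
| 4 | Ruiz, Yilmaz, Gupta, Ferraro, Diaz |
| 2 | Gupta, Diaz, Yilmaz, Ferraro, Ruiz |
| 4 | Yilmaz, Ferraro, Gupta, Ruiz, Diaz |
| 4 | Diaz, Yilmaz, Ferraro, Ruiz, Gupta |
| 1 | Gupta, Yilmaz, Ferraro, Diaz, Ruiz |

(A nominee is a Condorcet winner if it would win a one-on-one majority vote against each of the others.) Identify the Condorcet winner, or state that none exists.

Head-to-head results (25 jurors):
Ferraro vs Diaz: Ferraro is ranked higher on 1+4+4+1 = 10 ballots, Diaz on 15. Diaz wins 15–10.
Ferraro vs Ruiz: Ferraro preferred on 4+1+2+4+4+1 = 16 ballots; Ferraro wins 16–9.
Ferraro vs Gupta: Ferraro preferred on 4+1+5+4+4 = 18 ballots; Ferraro wins 18–7.
Ferraro vs Yilmaz: 5 to 20, Yilmaz.
Diaz vs Ruiz: Diaz preferred on 4+5+2+4+1 = 16 ballots; Diaz wins 16–9.
Diaz vs Gupta: Diaz preferred on 4+5+4 = 13 ballots; Diaz wins 13–12.
Diaz vs Yilmaz: Diaz is ranked higher on 4+1+2+4 = 11 ballots, Yilmaz on 14. Yilmaz wins 14–11.
Ruiz vs Gupta: 13 to 12, Ruiz.
Ruiz vs Yilmaz: Ruiz preferred on 1+4 = 5 ballots; Yilmaz wins 20–5.
Gupta vs Yilmaz: 1+2+1 = 4 for Gupta, 21 for Yilmaz — Yilmaz by 21–4.
Yilmaz wins every pairwise contest, so Yilmaz is the Condorcet winner.

Yilmaz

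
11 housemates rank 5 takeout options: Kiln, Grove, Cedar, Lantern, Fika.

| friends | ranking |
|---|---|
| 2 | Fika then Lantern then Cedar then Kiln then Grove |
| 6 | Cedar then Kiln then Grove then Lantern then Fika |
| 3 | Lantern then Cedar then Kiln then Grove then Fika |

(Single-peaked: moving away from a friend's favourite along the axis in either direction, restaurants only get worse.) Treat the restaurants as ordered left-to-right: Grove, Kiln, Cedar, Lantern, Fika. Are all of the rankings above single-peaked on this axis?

yes

Axis positions: Grove=1, Kiln=2, Cedar=3, Lantern=4, Fika=5.
Type 1 (peak Fika at position 5): ranking walks positions 5-4-3-2-1, expanding outward from the peak — single-peaked.
Type 2 (peak Cedar at position 3): ranking walks positions 3-2-1-4-5, expanding outward from the peak — single-peaked.
Type 3 (peak Lantern at position 4): ranking walks positions 4-3-2-1-5, expanding outward from the peak — single-peaked.
Every ranking is single-peaked on this axis.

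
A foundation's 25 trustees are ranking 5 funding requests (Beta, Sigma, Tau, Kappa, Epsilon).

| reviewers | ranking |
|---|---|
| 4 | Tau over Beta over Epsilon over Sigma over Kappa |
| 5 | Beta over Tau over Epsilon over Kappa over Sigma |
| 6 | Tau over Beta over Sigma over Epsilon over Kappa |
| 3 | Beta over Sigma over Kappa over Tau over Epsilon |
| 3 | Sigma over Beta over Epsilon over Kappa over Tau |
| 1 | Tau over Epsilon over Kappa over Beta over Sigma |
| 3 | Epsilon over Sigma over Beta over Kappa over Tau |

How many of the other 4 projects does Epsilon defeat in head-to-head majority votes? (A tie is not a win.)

Epsilon against each rival (25 reviewers):
Epsilon vs Beta: Epsilon preferred on 1+3 = 4 ballots; Beta wins 21–4.
Epsilon vs Sigma: 13 to 12, Epsilon.
Epsilon vs Tau: 3+3 = 6 for Epsilon, 19 for Tau — Tau by 19–6.
Epsilon vs Kappa: 22 to 3, Epsilon.
Epsilon beats Sigma, Kappa; loses to Beta, Tau — 2 pairwise wins.

2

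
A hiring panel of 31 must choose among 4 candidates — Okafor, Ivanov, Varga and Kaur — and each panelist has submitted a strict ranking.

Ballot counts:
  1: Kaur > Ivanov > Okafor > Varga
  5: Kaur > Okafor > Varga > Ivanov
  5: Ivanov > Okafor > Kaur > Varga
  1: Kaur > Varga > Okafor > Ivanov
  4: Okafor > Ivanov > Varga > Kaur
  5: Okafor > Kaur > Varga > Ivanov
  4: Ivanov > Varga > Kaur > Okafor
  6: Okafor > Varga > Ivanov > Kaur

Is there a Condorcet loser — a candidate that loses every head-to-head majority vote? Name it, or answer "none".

none

Pairwise majorities:
Okafor vs Ivanov: Okafor wins 21–10.
Okafor vs Varga: Okafor wins 26–5.
Okafor vs Kaur: Okafor preferred on 5+4+5+6 = 20 ballots; Okafor wins 20–11.
Ivanov vs Varga: 14 to 17, Varga.
Ivanov vs Kaur: Ivanov preferred on 5+4+4+6 = 19 ballots; Ivanov wins 19–12.
Varga vs Kaur: Varga is ranked higher on 4+4+6 = 14 ballots, Kaur on 17. Kaur wins 17–14.
No candidate is winless: Okafor beats Ivanov; Ivanov beats Kaur; Varga beats Ivanov; Kaur beats Varga. There is no Condorcet loser.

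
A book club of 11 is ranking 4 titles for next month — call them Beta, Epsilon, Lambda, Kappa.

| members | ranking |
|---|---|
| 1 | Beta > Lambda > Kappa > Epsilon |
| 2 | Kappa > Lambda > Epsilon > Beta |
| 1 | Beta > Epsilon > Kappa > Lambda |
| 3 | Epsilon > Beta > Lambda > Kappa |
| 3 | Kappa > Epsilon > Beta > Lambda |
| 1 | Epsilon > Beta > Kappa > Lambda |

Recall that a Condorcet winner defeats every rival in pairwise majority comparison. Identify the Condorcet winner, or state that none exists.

none

Pairwise majorities:
Beta vs Epsilon: 1+1 = 2 for Beta, 9 for Epsilon — Epsilon by 9–2.
Beta vs Lambda: Beta preferred on 1+1+3+3+1 = 9 ballots; Beta wins 9–2.
Beta vs Kappa: 6 to 5, Beta.
Epsilon vs Lambda: Epsilon is ranked higher on 1+3+3+1 = 8 ballots, Lambda on 3. Epsilon wins 8–3.
Epsilon vs Kappa: 1+3+1 = 5 for Epsilon, 6 for Kappa — Kappa by 6–5.
Lambda vs Kappa: 1+3 = 4 for Lambda, 7 for Kappa — Kappa by 7–4.
No book is unbeaten: Beta loses to Epsilon; Epsilon loses to Kappa; Lambda loses to Beta; Kappa loses to Beta. In particular Beta beats Kappa beats Epsilon beats Beta is a majority cycle — no Condorcet winner exists.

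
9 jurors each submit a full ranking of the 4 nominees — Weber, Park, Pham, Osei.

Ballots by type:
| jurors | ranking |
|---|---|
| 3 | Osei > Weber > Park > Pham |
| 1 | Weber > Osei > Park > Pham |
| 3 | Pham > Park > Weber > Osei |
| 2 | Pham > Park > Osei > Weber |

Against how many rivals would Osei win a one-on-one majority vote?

1

Osei against each rival (9 jurors):
Osei–Weber: Osei 5–4.
Osei vs Park: Park, 5–4.
Osei vs Pham: Osei is ranked higher on 3+1 = 4 ballots, Pham on 5. Pham wins 5–4.
Osei beats Weber; loses to Park, Pham — 1 pairwise win.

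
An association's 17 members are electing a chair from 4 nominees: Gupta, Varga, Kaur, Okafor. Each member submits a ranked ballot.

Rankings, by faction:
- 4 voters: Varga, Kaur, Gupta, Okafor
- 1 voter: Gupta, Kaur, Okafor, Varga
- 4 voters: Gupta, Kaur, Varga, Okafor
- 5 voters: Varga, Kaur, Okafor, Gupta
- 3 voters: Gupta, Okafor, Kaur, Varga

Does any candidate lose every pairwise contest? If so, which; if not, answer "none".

Pairwise majorities:
Gupta vs Varga: Gupta is ranked higher on 1+4+3 = 8 ballots, Varga on 9. Varga wins 9–8.
Gupta–Kaur: Kaur 9–8.
Gupta vs Okafor: 12 to 5, Gupta.
Varga vs Kaur: Varga preferred on 4+5 = 9 ballots; Varga wins 9–8.
Varga vs Okafor: Varga wins 13–4.
Kaur vs Okafor: Kaur preferred on 4+1+4+5 = 14 ballots; Kaur wins 14–3.
Only Okafor has no wins; Okafor is the Condorcet loser.

Okafor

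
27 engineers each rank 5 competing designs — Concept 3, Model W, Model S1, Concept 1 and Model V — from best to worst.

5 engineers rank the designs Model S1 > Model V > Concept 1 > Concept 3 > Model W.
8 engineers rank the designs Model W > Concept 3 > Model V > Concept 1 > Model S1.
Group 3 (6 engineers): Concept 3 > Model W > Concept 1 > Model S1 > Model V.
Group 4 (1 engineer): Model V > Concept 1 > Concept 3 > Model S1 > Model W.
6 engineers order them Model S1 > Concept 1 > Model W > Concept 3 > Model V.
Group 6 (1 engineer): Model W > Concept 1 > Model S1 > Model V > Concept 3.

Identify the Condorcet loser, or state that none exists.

Pairwise majorities:
Concept 3 vs Model W: Model W, 15–12.
Concept 3 vs Model S1: Concept 3 wins 15–12.
Concept 3 vs Concept 1: 14 to 13, Concept 3.
Concept 3 vs Model V: 8+6+6 = 20 for Concept 3, 7 for Model V — Concept 3 by 20–7.
Model W–Model S1: Model W 15–12.
Model W–Concept 1: Model W 15–12.
Model W vs Model V: Model W preferred on 8+6+6+1 = 21 ballots; Model W wins 21–6.
Model S1 vs Concept 1: Concept 1 wins 16–11.
Model S1–Model V: Model S1 18–9.
Concept 1 vs Model V: Model V wins 14–13.
No design is winless: Concept 3 beats Model S1; Model W beats Concept 3; Model S1 beats Model V; Concept 1 beats Model S1; Model V beats Concept 1. There is no Condorcet loser.

none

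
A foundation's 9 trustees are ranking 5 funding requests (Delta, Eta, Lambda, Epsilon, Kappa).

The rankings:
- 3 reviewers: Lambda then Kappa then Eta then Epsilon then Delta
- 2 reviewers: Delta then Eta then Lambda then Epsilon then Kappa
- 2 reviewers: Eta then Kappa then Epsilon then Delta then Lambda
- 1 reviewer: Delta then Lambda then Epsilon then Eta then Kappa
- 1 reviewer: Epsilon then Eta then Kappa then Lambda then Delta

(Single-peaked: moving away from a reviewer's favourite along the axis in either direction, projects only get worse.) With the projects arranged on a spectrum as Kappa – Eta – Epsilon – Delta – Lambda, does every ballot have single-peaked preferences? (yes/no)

no

Axis positions: Kappa=1, Eta=2, Epsilon=3, Delta=4, Lambda=5.
Group 1: ranking walks positions 5-1-2-3-4; Kappa is ranked above Delta even though Delta lies between Kappa and the peak Lambda on the axis — preferences dip and rise again. Not single-peaked.
Group 2: ranking walks positions 4-2-5-3-1; Eta is ranked above Epsilon even though Epsilon lies between Eta and the peak Delta on the axis — preferences dip and rise again. Not single-peaked.
Group 3 (peak Eta at position 2): ranking walks positions 2-1-3-4-5, expanding outward from the peak — single-peaked.
Group 4 (peak Delta at position 4): ranking walks positions 4-5-3-2-1, expanding outward from the peak — single-peaked.
Group 5: ranking walks positions 3-2-1-5-4; Lambda is ranked above Delta even though Delta lies between Lambda and the peak Epsilon on the axis — preferences dip and rise again. Not single-peaked.
Group 1 violates single-peakedness, so the profile is not single-peaked on this axis.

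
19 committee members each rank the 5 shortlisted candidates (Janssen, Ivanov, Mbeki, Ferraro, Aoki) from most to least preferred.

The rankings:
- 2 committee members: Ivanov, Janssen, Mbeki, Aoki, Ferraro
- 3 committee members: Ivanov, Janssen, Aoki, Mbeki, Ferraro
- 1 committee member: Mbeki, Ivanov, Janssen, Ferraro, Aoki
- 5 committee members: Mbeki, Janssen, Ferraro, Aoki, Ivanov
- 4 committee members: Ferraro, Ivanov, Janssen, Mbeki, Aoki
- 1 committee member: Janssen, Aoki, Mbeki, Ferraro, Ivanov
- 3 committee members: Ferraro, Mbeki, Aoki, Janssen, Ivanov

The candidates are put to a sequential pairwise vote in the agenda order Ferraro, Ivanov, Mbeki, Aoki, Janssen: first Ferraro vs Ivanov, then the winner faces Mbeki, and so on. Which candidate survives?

Janssen

Round 1: Ferraro vs Ivanov — 13–6, Ferraro advances.
Round 2: Ferraro vs Mbeki — 7–12, Mbeki advances.
Round 3: Mbeki vs Aoki — 15–4, Mbeki advances.
Round 4: Mbeki vs Janssen — 9–10, Janssen advances.
Janssen survives the agenda.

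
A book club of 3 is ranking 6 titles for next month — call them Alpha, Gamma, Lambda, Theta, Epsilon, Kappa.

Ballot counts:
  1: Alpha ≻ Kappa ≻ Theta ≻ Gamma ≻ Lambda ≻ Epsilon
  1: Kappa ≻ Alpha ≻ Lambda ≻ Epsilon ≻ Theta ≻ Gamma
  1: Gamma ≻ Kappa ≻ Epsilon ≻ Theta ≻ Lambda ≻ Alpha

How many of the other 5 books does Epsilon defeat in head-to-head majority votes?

1

Epsilon against each rival (3 members):
Epsilon vs Alpha: Epsilon is ranked higher on 1 ballot, Alpha on 2. Alpha wins 2–1.
Epsilon vs Gamma: Epsilon is ranked higher on 1 ballot, Gamma on 2. Gamma wins 2–1.
Epsilon vs Lambda: 1 to 2, Lambda.
Epsilon vs Theta: Epsilon wins 2–1.
Epsilon vs Kappa: 0 to 3, Kappa.
Epsilon beats Theta; loses to Alpha, Gamma, Lambda, Kappa — 1 pairwise win.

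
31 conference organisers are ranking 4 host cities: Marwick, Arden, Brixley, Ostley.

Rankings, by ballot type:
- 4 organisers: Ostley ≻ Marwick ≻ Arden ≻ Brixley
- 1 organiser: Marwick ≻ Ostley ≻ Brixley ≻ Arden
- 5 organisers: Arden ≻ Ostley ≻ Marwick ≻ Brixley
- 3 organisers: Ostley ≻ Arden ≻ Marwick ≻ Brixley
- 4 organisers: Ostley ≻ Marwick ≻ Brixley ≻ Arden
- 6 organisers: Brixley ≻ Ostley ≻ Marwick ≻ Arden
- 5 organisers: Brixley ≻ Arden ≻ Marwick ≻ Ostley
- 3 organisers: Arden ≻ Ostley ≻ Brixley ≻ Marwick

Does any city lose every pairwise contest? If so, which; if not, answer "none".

none

Head-to-head results (31 organisers):
Marwick–Arden: Arden 16–15.
Marwick vs Brixley: Marwick is ranked higher on 4+1+5+3+4 = 17 ballots, Brixley on 14. Marwick wins 17–14.
Marwick vs Ostley: Ostley, 25–6.
Arden–Brixley: Brixley 16–15.
Arden vs Ostley: Ostley wins 18–13.
Brixley vs Ostley: Brixley preferred on 6+5 = 11 ballots; Ostley wins 20–11.
Each city has at least one pairwise win (Marwick beats Brixley; Arden beats Marwick; Brixley beats Arden; Ostley beats Marwick) — no Condorcet loser.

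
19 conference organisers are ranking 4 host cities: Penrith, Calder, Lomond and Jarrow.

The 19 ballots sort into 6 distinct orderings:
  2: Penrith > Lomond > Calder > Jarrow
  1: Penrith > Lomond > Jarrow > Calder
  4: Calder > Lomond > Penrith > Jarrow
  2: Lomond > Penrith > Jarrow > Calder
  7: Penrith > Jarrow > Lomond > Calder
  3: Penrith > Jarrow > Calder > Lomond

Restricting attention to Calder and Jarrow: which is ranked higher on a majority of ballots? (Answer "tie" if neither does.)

Ballots ranking Calder above Jarrow: 2 + 4 = 6.
Ballots ranking Jarrow above Calder: 19 − 6 = 13.
Jarrow wins the head-to-head 13–6.

Jarrow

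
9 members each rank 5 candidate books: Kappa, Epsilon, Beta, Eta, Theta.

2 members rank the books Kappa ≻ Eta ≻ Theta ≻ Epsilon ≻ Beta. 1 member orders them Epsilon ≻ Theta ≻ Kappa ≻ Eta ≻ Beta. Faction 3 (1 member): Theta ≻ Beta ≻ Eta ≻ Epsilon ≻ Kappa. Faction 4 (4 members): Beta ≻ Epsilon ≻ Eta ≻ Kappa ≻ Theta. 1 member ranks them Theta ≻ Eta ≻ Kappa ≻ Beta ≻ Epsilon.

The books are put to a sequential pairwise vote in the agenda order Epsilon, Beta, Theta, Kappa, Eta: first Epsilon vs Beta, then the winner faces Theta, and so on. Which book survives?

Eta

Round 1: Epsilon vs Beta — 3–6, Beta advances.
Round 2: Beta vs Theta — 4–5, Theta advances.
Round 3: Theta vs Kappa — 3–6, Kappa advances.
Round 4: Kappa vs Eta — 3–6, Eta advances.
Eta survives the agenda.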